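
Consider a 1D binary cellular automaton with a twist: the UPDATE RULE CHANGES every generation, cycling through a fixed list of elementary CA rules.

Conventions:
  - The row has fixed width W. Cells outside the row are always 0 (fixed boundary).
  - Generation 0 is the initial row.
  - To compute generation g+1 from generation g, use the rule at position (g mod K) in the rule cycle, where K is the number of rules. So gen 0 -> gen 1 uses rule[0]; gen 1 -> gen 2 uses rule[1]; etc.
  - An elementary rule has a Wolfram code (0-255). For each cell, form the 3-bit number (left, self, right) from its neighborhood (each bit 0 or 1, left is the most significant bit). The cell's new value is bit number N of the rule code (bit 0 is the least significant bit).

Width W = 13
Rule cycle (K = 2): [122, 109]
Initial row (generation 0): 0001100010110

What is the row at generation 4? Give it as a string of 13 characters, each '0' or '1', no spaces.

Gen 0: 0001100010110
Gen 1 (rule 122): 0011110101111
Gen 2 (rule 109): 1010011111001
Gen 3 (rule 122): 0101110001110
Gen 4 (rule 109): 0111010101010

Answer: 0111010101010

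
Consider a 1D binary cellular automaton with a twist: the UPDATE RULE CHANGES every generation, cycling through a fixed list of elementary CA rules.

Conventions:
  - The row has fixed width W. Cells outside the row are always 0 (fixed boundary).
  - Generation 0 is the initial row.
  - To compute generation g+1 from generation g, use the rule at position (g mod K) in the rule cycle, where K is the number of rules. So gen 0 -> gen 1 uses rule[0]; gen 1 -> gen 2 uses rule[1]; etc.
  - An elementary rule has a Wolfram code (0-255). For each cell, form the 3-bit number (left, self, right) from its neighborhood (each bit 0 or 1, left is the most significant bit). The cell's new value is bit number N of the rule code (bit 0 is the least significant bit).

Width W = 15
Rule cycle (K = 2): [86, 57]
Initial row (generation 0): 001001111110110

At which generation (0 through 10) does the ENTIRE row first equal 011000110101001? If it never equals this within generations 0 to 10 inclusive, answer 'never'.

Gen 0: 001001111110110
Gen 1 (rule 86): 011110000010011
Gen 2 (rule 57): 010001111001010
Gen 3 (rule 86): 111010001111011
Gen 4 (rule 57): 100101101000110
Gen 5 (rule 86): 111100101101011
Gen 6 (rule 57): 100010011010110
Gen 7 (rule 86): 110111101010011
Gen 8 (rule 57): 101100010101010
Gen 9 (rule 86): 100110110101011
Gen 10 (rule 57): 010101101010110

Answer: never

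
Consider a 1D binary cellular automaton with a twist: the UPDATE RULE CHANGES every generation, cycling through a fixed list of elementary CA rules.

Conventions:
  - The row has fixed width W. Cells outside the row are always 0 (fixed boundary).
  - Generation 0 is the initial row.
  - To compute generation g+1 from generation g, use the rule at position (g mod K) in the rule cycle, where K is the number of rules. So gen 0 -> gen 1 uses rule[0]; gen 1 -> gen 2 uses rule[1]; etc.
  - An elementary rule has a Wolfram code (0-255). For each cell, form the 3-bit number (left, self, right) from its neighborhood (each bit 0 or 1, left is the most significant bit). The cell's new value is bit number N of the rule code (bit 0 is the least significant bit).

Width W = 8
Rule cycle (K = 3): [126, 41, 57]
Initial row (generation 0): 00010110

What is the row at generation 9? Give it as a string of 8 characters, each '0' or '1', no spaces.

Answer: 01101111

Derivation:
Gen 0: 00010110
Gen 1 (rule 126): 00111111
Gen 2 (rule 41): 10100000
Gen 3 (rule 57): 01011111
Gen 4 (rule 126): 11110001
Gen 5 (rule 41): 10000100
Gen 6 (rule 57): 01110011
Gen 7 (rule 126): 11011111
Gen 8 (rule 41): 10110000
Gen 9 (rule 57): 01101111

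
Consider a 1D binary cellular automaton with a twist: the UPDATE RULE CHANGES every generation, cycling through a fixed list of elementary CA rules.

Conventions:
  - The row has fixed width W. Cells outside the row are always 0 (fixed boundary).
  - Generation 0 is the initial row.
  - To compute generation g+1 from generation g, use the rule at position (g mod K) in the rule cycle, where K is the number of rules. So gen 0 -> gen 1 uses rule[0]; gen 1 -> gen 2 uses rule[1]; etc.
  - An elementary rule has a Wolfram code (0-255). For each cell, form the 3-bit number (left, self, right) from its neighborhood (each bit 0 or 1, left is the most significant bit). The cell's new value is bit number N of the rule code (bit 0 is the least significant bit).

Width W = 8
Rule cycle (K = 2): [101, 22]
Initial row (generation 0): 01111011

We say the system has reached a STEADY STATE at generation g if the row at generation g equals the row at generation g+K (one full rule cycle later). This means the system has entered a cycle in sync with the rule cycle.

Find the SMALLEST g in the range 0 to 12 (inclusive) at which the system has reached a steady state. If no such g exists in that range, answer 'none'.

Gen 0: 01111011
Gen 1 (rule 101): 00001101
Gen 2 (rule 22): 00010001
Gen 3 (rule 101): 11010101
Gen 4 (rule 22): 00010101
Gen 5 (rule 101): 11011111
Gen 6 (rule 22): 00000000
Gen 7 (rule 101): 11111111
Gen 8 (rule 22): 00000000
Gen 9 (rule 101): 11111111
Gen 10 (rule 22): 00000000
Gen 11 (rule 101): 11111111
Gen 12 (rule 22): 00000000
Gen 13 (rule 101): 11111111
Gen 14 (rule 22): 00000000

Answer: 6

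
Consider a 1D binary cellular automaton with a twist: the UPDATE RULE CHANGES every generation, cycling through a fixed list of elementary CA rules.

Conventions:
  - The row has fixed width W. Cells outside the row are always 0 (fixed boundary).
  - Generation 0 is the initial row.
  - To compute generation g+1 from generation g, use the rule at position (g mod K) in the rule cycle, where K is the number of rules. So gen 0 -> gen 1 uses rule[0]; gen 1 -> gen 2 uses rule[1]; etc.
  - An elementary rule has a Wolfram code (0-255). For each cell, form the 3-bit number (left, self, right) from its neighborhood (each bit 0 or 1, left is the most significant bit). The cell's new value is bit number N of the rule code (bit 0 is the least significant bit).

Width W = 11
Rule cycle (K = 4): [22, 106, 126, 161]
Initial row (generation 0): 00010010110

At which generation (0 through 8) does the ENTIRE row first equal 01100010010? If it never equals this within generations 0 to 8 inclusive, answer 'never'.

Answer: 2

Derivation:
Gen 0: 00010010110
Gen 1 (rule 22): 00111110001
Gen 2 (rule 106): 01100010010
Gen 3 (rule 126): 11110111111
Gen 4 (rule 161): 01101011110
Gen 5 (rule 22): 10001000001
Gen 6 (rule 106): 00010000010
Gen 7 (rule 126): 00111000111
Gen 8 (rule 161): 10010010010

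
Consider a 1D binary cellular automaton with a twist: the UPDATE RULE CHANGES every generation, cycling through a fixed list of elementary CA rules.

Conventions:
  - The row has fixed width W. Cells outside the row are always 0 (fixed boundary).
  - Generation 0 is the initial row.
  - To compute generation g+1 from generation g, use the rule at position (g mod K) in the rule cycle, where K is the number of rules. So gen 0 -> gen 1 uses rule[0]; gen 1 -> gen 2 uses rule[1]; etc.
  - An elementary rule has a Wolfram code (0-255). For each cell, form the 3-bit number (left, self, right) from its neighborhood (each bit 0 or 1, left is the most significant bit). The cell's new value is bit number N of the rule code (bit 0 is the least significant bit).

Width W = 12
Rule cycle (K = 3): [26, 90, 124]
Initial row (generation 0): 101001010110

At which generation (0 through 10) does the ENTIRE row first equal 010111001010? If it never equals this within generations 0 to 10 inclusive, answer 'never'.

Answer: 4

Derivation:
Gen 0: 101001010110
Gen 1 (rule 26): 000110000101
Gen 2 (rule 90): 001111001000
Gen 3 (rule 124): 001001101100
Gen 4 (rule 26): 010111001010
Gen 5 (rule 90): 100101110001
Gen 6 (rule 124): 110111011001
Gen 7 (rule 26): 100100010110
Gen 8 (rule 90): 011010100111
Gen 9 (rule 124): 011111110101
Gen 10 (rule 26): 110000000000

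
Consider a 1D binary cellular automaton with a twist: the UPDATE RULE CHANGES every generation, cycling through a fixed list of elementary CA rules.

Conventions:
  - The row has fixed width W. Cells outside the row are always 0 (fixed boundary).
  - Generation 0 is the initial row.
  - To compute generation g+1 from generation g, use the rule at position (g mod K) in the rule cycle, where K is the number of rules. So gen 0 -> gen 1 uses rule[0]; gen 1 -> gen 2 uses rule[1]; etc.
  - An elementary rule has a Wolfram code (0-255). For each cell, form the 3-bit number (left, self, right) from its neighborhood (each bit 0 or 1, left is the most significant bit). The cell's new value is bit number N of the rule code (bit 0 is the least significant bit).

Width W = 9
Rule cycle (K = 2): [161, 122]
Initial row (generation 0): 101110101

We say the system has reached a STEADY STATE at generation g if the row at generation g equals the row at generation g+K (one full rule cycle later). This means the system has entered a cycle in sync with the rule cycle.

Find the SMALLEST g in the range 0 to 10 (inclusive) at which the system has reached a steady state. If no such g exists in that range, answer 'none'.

Gen 0: 101110101
Gen 1 (rule 161): 010101010
Gen 2 (rule 122): 101010101
Gen 3 (rule 161): 010101010
Gen 4 (rule 122): 101010101
Gen 5 (rule 161): 010101010
Gen 6 (rule 122): 101010101
Gen 7 (rule 161): 010101010
Gen 8 (rule 122): 101010101
Gen 9 (rule 161): 010101010
Gen 10 (rule 122): 101010101
Gen 11 (rule 161): 010101010
Gen 12 (rule 122): 101010101

Answer: 1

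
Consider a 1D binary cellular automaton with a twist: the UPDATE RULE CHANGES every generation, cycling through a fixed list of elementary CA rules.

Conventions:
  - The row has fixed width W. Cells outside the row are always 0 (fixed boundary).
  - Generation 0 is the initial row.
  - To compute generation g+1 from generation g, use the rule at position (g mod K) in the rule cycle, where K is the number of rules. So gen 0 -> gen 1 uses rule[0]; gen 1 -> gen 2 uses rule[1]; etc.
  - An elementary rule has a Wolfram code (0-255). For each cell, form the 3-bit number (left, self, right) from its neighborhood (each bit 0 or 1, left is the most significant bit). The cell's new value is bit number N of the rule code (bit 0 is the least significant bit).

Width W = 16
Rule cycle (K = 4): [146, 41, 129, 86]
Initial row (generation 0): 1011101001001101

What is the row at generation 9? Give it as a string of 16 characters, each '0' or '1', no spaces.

Gen 0: 1011101001001101
Gen 1 (rule 146): 0001000110110000
Gen 2 (rule 41): 1100010101100111
Gen 3 (rule 129): 0001000000000010
Gen 4 (rule 86): 0011100000000111
Gen 5 (rule 146): 0101010000001010
Gen 6 (rule 41): 0010100111100100
Gen 7 (rule 129): 1000000011000001
Gen 8 (rule 86): 1100000101100011
Gen 9 (rule 146): 0010001000010100

Answer: 0010001000010100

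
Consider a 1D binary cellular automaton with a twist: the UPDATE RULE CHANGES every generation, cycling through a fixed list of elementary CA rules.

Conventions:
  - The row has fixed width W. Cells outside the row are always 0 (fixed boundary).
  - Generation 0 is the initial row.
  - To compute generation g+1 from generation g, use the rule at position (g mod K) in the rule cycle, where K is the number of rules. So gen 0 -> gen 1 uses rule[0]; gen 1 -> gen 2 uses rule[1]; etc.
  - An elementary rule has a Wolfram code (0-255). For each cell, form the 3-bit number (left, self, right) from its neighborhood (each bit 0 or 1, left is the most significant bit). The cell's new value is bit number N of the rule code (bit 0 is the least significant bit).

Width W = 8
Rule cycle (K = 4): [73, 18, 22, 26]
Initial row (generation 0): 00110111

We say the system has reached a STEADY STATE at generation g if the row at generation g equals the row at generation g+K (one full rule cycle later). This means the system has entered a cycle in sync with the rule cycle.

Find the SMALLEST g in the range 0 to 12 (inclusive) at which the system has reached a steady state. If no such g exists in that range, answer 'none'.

Answer: 2

Derivation:
Gen 0: 00110111
Gen 1 (rule 73): 10110101
Gen 2 (rule 18): 00000000
Gen 3 (rule 22): 00000000
Gen 4 (rule 26): 00000000
Gen 5 (rule 73): 11111111
Gen 6 (rule 18): 00000000
Gen 7 (rule 22): 00000000
Gen 8 (rule 26): 00000000
Gen 9 (rule 73): 11111111
Gen 10 (rule 18): 00000000
Gen 11 (rule 22): 00000000
Gen 12 (rule 26): 00000000
Gen 13 (rule 73): 11111111
Gen 14 (rule 18): 00000000
Gen 15 (rule 22): 00000000
Gen 16 (rule 26): 00000000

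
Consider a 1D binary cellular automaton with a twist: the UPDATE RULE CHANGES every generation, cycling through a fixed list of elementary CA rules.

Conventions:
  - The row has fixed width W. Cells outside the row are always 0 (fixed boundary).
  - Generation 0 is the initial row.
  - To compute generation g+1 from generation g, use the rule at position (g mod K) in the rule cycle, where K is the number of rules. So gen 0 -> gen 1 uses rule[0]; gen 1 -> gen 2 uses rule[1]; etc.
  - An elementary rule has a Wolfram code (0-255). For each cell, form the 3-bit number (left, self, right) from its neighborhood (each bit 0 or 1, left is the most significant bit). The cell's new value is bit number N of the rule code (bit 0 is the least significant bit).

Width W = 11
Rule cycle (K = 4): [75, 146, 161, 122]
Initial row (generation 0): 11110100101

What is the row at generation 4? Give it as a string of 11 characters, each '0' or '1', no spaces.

Gen 0: 11110100101
Gen 1 (rule 75): 10010001000
Gen 2 (rule 146): 01101010100
Gen 3 (rule 161): 00010101001
Gen 4 (rule 122): 00101010110

Answer: 00101010110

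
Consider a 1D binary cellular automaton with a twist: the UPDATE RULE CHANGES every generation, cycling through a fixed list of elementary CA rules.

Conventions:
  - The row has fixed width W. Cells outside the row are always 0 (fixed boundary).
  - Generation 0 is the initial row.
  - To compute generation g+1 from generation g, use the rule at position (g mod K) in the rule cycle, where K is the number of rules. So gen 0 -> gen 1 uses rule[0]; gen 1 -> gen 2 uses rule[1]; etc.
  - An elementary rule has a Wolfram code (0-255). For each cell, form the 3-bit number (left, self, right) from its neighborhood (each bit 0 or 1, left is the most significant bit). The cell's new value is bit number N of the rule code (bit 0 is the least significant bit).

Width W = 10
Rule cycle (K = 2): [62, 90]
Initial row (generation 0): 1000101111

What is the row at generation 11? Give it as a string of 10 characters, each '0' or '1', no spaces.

Answer: 1011111110

Derivation:
Gen 0: 1000101111
Gen 1 (rule 62): 1101111000
Gen 2 (rule 90): 1101001100
Gen 3 (rule 62): 1011111010
Gen 4 (rule 90): 0010001001
Gen 5 (rule 62): 0111011111
Gen 6 (rule 90): 1101010001
Gen 7 (rule 62): 1011111011
Gen 8 (rule 90): 0010001011
Gen 9 (rule 62): 0111011110
Gen 10 (rule 90): 1101010011
Gen 11 (rule 62): 1011111110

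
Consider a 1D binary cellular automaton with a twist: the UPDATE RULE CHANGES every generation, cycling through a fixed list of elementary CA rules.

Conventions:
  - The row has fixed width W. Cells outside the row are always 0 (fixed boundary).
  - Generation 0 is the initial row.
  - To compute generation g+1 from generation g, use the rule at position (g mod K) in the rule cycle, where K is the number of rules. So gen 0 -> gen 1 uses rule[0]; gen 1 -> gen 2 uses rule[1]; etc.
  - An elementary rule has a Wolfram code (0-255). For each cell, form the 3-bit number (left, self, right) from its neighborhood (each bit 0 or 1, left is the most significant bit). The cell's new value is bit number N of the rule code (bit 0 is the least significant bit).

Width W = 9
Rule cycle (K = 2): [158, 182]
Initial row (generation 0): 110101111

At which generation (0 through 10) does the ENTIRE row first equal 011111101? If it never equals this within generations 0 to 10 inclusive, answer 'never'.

Gen 0: 110101111
Gen 1 (rule 158): 100101110
Gen 2 (rule 182): 111110101
Gen 3 (rule 158): 111100101
Gen 4 (rule 182): 011011111
Gen 5 (rule 158): 110011110
Gen 6 (rule 182): 001101101
Gen 7 (rule 158): 011001001
Gen 8 (rule 182): 100111111
Gen 9 (rule 158): 111111110
Gen 10 (rule 182): 011111101

Answer: 10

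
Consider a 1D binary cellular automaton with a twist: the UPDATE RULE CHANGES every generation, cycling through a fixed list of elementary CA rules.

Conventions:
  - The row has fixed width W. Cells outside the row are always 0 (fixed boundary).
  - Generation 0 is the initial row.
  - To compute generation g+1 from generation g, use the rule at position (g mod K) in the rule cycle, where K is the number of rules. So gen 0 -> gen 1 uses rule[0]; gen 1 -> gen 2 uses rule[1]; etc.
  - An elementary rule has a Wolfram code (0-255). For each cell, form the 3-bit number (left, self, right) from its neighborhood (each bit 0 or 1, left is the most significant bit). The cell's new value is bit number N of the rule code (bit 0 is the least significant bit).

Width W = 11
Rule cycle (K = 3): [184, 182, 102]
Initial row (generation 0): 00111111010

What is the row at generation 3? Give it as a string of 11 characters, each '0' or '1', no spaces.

Answer: 11100110001

Derivation:
Gen 0: 00111111010
Gen 1 (rule 184): 00111110101
Gen 2 (rule 182): 01011101111
Gen 3 (rule 102): 11100110001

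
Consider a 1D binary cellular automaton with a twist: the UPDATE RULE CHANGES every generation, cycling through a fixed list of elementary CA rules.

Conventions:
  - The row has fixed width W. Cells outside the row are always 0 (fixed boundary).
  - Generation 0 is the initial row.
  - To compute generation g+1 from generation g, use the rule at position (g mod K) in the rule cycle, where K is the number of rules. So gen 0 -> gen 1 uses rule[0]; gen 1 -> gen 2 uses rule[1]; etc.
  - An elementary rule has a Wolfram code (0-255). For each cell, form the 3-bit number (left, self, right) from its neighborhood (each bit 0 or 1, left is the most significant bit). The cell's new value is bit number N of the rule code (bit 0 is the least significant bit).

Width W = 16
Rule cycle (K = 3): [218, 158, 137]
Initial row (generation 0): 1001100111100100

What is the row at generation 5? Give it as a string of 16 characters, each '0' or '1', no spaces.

Answer: 1111111111100101

Derivation:
Gen 0: 1001100111100100
Gen 1 (rule 218): 0111111111111010
Gen 2 (rule 158): 1111111111110011
Gen 3 (rule 137): 1111111111100010
Gen 4 (rule 218): 1111111111110101
Gen 5 (rule 158): 1111111111100101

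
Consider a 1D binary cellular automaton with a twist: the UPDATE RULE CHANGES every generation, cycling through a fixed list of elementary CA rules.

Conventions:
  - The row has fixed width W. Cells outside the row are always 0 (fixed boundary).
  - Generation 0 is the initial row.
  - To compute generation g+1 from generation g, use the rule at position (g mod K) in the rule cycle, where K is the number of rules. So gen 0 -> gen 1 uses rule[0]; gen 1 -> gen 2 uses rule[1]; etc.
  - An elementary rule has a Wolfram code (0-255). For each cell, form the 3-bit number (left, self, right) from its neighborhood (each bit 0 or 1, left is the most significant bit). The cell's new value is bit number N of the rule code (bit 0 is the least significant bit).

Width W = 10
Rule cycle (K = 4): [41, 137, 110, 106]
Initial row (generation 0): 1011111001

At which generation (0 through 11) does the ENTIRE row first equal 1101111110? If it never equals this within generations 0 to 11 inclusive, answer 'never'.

Answer: never

Derivation:
Gen 0: 1011111001
Gen 1 (rule 41): 0110000000
Gen 2 (rule 137): 0100111111
Gen 3 (rule 110): 1101100001
Gen 4 (rule 106): 1111100010
Gen 5 (rule 41): 1000001000
Gen 6 (rule 137): 0011100011
Gen 7 (rule 110): 0110100111
Gen 8 (rule 106): 1111001101
Gen 9 (rule 41): 1000001010
Gen 10 (rule 137): 0011100000
Gen 11 (rule 110): 0110100000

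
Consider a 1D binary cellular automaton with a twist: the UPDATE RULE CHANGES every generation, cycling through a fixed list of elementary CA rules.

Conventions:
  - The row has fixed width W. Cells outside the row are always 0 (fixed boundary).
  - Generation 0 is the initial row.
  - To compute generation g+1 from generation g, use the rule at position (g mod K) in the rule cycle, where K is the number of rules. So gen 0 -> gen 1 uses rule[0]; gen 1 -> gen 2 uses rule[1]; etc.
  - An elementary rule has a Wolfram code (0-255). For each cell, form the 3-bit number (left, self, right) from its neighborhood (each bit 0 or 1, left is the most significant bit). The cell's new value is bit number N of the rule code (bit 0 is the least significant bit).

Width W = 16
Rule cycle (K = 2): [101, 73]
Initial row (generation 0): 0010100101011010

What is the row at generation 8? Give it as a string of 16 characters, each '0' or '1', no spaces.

Gen 0: 0010100101011010
Gen 1 (rule 101): 1011100111101110
Gen 2 (rule 73): 0010100100101010
Gen 3 (rule 101): 1011100100111110
Gen 4 (rule 73): 0010100000100010
Gen 5 (rule 101): 1011101110101010
Gen 6 (rule 73): 0010101010000000
Gen 7 (rule 101): 1011111110111111
Gen 8 (rule 73): 0010000010100001

Answer: 0010000010100001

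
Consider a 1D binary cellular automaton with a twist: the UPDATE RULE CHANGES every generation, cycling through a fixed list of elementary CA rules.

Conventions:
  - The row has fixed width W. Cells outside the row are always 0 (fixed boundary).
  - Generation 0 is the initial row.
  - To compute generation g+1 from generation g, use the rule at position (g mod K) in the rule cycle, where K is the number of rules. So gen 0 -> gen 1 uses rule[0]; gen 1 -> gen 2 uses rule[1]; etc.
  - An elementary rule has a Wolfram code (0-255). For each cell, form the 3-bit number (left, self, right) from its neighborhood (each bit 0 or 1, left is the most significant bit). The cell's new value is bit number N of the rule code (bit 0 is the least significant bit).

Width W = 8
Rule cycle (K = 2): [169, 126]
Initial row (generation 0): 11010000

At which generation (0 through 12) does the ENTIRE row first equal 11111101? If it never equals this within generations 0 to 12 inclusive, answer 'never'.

Answer: 2

Derivation:
Gen 0: 11010000
Gen 1 (rule 169): 10100111
Gen 2 (rule 126): 11111101
Gen 3 (rule 169): 11111010
Gen 4 (rule 126): 10001111
Gen 5 (rule 169): 00101110
Gen 6 (rule 126): 01111011
Gen 7 (rule 169): 01110110
Gen 8 (rule 126): 11011111
Gen 9 (rule 169): 10111110
Gen 10 (rule 126): 11100011
Gen 11 (rule 169): 11001010
Gen 12 (rule 126): 11111111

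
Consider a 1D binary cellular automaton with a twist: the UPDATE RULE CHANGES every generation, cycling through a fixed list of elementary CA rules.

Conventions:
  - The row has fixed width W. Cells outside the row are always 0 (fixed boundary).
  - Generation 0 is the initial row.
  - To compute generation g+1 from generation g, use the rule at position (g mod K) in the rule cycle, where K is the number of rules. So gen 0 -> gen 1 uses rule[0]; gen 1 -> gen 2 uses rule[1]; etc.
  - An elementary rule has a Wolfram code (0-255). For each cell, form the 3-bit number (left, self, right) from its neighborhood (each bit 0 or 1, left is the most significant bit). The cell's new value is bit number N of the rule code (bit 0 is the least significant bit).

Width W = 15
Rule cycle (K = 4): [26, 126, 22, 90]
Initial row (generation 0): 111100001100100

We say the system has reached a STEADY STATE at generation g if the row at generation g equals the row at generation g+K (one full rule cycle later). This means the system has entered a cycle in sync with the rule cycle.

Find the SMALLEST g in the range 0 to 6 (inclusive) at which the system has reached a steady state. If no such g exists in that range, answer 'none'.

Answer: 3

Derivation:
Gen 0: 111100001100100
Gen 1 (rule 26): 100010011011010
Gen 2 (rule 126): 110111111111111
Gen 3 (rule 22): 000000000000000
Gen 4 (rule 90): 000000000000000
Gen 5 (rule 26): 000000000000000
Gen 6 (rule 126): 000000000000000
Gen 7 (rule 22): 000000000000000
Gen 8 (rule 90): 000000000000000
Gen 9 (rule 26): 000000000000000
Gen 10 (rule 126): 000000000000000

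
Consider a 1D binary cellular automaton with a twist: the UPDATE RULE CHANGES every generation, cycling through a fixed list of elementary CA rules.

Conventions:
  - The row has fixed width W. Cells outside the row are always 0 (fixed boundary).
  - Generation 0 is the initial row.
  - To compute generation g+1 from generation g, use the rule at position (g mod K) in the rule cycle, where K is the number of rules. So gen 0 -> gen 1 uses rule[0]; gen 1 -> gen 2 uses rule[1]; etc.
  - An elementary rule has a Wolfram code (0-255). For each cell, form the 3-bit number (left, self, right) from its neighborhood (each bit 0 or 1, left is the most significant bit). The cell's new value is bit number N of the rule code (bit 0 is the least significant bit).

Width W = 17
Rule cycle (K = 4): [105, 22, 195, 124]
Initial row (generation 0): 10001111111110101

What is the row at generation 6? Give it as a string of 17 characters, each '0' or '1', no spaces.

Answer: 11100001110000111

Derivation:
Gen 0: 10001111111110101
Gen 1 (rule 105): 00101000000011010
Gen 2 (rule 22): 01101100000100011
Gen 3 (rule 195): 10100101111001101
Gen 4 (rule 124): 11110111001101111
Gen 5 (rule 105): 10011101001111001
Gen 6 (rule 22): 11100001110000111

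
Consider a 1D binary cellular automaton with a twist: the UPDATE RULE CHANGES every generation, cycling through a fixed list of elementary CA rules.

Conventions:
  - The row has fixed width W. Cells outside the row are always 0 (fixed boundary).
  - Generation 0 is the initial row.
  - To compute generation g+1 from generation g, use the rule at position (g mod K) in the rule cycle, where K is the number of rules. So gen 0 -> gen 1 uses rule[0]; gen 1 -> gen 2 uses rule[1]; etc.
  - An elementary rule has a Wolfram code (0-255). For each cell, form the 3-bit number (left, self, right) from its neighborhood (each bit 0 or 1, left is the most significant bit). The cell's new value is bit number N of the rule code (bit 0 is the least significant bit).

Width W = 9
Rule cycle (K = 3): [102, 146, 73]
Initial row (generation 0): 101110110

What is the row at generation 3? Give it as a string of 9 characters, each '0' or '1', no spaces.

Gen 0: 101110110
Gen 1 (rule 102): 110011010
Gen 2 (rule 146): 001100001
Gen 3 (rule 73): 101101100

Answer: 101101100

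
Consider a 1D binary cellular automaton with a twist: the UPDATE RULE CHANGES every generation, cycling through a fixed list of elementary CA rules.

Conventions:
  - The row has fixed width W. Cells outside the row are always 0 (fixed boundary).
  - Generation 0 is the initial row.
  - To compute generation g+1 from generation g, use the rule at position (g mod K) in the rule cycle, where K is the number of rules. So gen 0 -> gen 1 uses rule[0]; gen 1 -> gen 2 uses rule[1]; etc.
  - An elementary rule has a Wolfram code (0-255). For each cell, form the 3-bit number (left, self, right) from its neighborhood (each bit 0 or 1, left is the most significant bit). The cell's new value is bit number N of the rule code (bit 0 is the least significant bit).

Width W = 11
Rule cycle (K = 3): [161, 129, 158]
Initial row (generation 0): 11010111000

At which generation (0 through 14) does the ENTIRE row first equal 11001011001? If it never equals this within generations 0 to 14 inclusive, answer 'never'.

Gen 0: 11010111000
Gen 1 (rule 161): 00101010011
Gen 2 (rule 129): 10000000000
Gen 3 (rule 158): 11000000000
Gen 4 (rule 161): 00011111111
Gen 5 (rule 129): 11001111110
Gen 6 (rule 158): 10111111101
Gen 7 (rule 161): 01011111010
Gen 8 (rule 129): 00001110000
Gen 9 (rule 158): 00011101000
Gen 10 (rule 161): 11001010011
Gen 11 (rule 129): 00000000000
Gen 12 (rule 158): 00000000000
Gen 13 (rule 161): 11111111111
Gen 14 (rule 129): 01111111110

Answer: never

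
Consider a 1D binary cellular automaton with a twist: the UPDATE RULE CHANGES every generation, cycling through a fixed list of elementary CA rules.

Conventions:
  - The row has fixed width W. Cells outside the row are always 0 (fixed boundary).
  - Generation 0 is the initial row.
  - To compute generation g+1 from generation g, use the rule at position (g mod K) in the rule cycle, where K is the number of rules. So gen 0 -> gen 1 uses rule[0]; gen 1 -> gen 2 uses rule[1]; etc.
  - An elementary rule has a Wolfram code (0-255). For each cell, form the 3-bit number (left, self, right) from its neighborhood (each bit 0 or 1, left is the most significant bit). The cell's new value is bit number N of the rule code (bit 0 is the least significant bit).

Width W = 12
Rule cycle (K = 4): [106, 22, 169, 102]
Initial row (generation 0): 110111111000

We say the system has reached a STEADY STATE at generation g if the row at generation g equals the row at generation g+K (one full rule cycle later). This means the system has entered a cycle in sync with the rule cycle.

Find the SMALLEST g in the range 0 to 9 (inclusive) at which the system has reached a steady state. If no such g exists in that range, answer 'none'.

Gen 0: 110111111000
Gen 1 (rule 106): 111100001000
Gen 2 (rule 22): 000010011100
Gen 3 (rule 169): 111000011001
Gen 4 (rule 102): 001000101011
Gen 5 (rule 106): 010001010111
Gen 6 (rule 22): 111011010000
Gen 7 (rule 169): 110110100111
Gen 8 (rule 102): 011011101001
Gen 9 (rule 106): 111110110010
Gen 10 (rule 22): 000000001111
Gen 11 (rule 169): 111111101110
Gen 12 (rule 102): 000000110010
Gen 13 (rule 106): 000001110100

Answer: none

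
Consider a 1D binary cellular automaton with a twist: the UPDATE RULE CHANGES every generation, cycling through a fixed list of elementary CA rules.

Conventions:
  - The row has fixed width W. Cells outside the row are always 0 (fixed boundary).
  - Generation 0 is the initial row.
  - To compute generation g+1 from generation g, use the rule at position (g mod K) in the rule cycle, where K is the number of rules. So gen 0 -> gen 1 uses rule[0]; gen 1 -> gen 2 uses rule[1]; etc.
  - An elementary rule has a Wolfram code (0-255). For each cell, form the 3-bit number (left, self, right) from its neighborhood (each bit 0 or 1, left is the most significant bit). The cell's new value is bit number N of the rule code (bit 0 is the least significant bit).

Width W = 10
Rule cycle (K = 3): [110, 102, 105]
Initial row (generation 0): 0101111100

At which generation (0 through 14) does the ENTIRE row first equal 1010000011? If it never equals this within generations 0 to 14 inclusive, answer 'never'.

Answer: 10

Derivation:
Gen 0: 0101111100
Gen 1 (rule 110): 1111000100
Gen 2 (rule 102): 0001001100
Gen 3 (rule 105): 1100001101
Gen 4 (rule 110): 1100011111
Gen 5 (rule 102): 0100100001
Gen 6 (rule 105): 0000001100
Gen 7 (rule 110): 0000011100
Gen 8 (rule 102): 0000100100
Gen 9 (rule 105): 1110000001
Gen 10 (rule 110): 1010000011
Gen 11 (rule 102): 1110000101
Gen 12 (rule 105): 1010110010
Gen 13 (rule 110): 1111110110
Gen 14 (rule 102): 0000011010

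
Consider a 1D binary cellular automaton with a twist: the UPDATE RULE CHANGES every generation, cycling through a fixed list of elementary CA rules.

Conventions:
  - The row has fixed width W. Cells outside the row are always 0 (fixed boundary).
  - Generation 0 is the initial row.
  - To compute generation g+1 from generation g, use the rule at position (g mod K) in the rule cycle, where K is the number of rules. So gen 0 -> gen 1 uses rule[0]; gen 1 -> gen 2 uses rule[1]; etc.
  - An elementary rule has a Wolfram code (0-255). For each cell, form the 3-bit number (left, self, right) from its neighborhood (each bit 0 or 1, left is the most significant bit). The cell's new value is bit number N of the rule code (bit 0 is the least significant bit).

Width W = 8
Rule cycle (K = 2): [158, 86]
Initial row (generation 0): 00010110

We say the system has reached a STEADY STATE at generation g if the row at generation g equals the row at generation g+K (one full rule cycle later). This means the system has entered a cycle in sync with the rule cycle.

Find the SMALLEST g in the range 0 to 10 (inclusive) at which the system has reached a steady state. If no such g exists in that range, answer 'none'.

Gen 0: 00010110
Gen 1 (rule 158): 00110101
Gen 2 (rule 86): 01010101
Gen 3 (rule 158): 11010101
Gen 4 (rule 86): 01010101
Gen 5 (rule 158): 11010101
Gen 6 (rule 86): 01010101
Gen 7 (rule 158): 11010101
Gen 8 (rule 86): 01010101
Gen 9 (rule 158): 11010101
Gen 10 (rule 86): 01010101
Gen 11 (rule 158): 11010101
Gen 12 (rule 86): 01010101

Answer: 2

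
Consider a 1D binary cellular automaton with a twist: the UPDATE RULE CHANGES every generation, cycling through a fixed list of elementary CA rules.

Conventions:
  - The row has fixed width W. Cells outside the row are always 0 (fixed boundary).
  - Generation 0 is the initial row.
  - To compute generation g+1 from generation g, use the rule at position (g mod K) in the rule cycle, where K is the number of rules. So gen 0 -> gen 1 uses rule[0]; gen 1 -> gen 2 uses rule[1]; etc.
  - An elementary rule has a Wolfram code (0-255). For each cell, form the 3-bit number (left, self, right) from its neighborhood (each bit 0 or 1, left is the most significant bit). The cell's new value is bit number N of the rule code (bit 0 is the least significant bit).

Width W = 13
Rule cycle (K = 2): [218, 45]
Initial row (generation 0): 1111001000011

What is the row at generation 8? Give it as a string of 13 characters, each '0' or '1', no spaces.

Gen 0: 1111001000011
Gen 1 (rule 218): 1111110100111
Gen 2 (rule 45): 1000001100100
Gen 3 (rule 218): 0100011111010
Gen 4 (rule 45): 0101010000110
Gen 5 (rule 218): 1000001001111
Gen 6 (rule 45): 1011101001000
Gen 7 (rule 218): 0011100110100
Gen 8 (rule 45): 1010000101101

Answer: 1010000101101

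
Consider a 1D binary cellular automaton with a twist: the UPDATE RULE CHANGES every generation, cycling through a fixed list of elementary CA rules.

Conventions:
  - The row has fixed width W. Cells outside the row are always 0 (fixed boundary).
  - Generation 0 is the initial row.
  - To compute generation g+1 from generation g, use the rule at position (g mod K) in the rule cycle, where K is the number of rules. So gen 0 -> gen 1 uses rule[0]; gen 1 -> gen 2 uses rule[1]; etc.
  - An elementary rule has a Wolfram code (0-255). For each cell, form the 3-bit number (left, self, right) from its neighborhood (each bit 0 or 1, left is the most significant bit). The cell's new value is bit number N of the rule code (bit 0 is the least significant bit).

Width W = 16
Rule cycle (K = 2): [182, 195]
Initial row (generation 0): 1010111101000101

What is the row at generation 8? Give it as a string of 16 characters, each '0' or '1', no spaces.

Gen 0: 1010111101000101
Gen 1 (rule 182): 1111011011101111
Gen 2 (rule 195): 0111001001100111
Gen 3 (rule 182): 1010111110011010
Gen 4 (rule 195): 0000011110101000
Gen 5 (rule 182): 0000101101111100
Gen 6 (rule 195): 1111000100111101
Gen 7 (rule 182): 0110101111011011
Gen 8 (rule 195): 1010000111001001

Answer: 1010000111001001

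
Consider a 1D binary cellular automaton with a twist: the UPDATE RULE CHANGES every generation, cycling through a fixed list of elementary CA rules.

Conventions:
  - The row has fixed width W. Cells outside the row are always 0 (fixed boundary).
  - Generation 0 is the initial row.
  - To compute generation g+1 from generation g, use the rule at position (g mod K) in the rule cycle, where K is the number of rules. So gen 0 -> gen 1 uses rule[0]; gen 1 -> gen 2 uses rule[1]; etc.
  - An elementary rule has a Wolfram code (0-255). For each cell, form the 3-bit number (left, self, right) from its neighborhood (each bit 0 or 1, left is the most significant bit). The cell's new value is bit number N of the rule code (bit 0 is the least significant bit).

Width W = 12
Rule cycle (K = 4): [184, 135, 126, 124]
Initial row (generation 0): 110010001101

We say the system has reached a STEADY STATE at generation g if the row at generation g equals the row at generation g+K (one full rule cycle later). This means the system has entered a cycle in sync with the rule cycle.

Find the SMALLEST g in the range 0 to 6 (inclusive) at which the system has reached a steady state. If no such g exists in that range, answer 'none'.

Gen 0: 110010001101
Gen 1 (rule 184): 101001001010
Gen 2 (rule 135): 101011011010
Gen 3 (rule 126): 111111111111
Gen 4 (rule 124): 100000000001
Gen 5 (rule 184): 010000000000
Gen 6 (rule 135): 110111111111
Gen 7 (rule 126): 111100000001
Gen 8 (rule 124): 100110000001
Gen 9 (rule 184): 010101000000
Gen 10 (rule 135): 110101011111

Answer: none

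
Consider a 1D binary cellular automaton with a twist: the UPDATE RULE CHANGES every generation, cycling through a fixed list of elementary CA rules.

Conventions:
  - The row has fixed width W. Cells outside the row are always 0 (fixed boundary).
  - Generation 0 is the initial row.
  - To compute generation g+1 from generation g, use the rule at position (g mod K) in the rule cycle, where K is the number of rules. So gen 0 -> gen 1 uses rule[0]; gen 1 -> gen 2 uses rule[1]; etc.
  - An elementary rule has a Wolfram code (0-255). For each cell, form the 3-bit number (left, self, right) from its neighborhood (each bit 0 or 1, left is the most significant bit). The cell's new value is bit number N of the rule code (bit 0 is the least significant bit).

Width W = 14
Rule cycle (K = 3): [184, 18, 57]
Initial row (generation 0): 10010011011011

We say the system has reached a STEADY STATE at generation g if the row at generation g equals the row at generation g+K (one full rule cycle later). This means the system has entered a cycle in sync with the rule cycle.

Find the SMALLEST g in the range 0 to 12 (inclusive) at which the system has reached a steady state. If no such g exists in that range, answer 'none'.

Answer: 5

Derivation:
Gen 0: 10010011011011
Gen 1 (rule 184): 01001010110110
Gen 2 (rule 18): 10110000000001
Gen 3 (rule 57): 01101111111100
Gen 4 (rule 184): 01011111111010
Gen 5 (rule 18): 10000000000001
Gen 6 (rule 57): 01111111111100
Gen 7 (rule 184): 01111111111010
Gen 8 (rule 18): 10000000000001
Gen 9 (rule 57): 01111111111100
Gen 10 (rule 184): 01111111111010
Gen 11 (rule 18): 10000000000001
Gen 12 (rule 57): 01111111111100
Gen 13 (rule 184): 01111111111010
Gen 14 (rule 18): 10000000000001
Gen 15 (rule 57): 01111111111100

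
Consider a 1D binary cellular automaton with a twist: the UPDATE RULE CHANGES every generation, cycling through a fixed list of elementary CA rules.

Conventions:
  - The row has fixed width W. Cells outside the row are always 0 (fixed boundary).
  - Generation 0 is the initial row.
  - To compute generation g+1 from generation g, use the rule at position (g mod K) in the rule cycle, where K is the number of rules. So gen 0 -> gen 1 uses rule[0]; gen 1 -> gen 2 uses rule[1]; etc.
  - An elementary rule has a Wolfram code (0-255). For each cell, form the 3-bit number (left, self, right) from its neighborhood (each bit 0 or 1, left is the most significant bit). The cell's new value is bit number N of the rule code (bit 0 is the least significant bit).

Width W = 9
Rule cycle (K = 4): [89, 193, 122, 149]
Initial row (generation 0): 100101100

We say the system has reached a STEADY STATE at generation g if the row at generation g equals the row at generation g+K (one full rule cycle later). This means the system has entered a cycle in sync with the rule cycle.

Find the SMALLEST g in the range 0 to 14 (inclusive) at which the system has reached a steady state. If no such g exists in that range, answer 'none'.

Gen 0: 100101100
Gen 1 (rule 89): 010001111
Gen 2 (rule 193): 000100111
Gen 3 (rule 122): 001011101
Gen 4 (rule 149): 101001001
Gen 5 (rule 89): 000100100
Gen 6 (rule 193): 110000001
Gen 7 (rule 122): 111000010
Gen 8 (rule 149): 010111011
Gen 9 (rule 89): 000101011
Gen 10 (rule 193): 110000001
Gen 11 (rule 122): 111000010
Gen 12 (rule 149): 010111011
Gen 13 (rule 89): 000101011
Gen 14 (rule 193): 110000001
Gen 15 (rule 122): 111000010
Gen 16 (rule 149): 010111011
Gen 17 (rule 89): 000101011
Gen 18 (rule 193): 110000001

Answer: 6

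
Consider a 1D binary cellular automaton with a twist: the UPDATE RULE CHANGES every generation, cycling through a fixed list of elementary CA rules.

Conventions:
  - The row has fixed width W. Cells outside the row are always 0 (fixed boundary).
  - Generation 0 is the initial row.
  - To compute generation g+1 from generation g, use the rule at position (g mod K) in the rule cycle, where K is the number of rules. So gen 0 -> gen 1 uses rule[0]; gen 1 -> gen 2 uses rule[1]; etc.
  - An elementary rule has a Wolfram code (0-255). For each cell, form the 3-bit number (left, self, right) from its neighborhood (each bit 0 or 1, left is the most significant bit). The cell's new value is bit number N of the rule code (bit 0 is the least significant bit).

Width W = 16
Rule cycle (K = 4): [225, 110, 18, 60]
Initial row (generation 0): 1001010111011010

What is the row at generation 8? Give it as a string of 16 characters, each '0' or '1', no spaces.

Answer: 0000001100011000

Derivation:
Gen 0: 1001010111011010
Gen 1 (rule 225): 0000101011101100
Gen 2 (rule 110): 0001111110111100
Gen 3 (rule 18): 0010000000000010
Gen 4 (rule 60): 0011000000000011
Gen 5 (rule 225): 1001011111111001
Gen 6 (rule 110): 1011110000001011
Gen 7 (rule 18): 0000001000010000
Gen 8 (rule 60): 0000001100011000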